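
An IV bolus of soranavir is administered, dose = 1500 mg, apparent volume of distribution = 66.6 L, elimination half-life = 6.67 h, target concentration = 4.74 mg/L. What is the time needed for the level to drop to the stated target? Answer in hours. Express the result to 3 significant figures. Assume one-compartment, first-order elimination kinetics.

15.0 h

C₀ = Dose / Vd = 1500 / 66.6 = 22.52 mg/L
k = ln2 / t½ = 0.693147 / 6.67 = 0.1039 h⁻¹
t = ln(C₀ / C) / k = ln(22.52 / 4.74) / 0.1039
  = ln(4.751) / 0.1039 = 1.558 / 0.1039 = 15.00 h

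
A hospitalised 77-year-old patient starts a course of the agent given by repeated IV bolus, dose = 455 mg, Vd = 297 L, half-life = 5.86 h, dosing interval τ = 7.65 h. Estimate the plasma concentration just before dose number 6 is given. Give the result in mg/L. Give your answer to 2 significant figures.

1.0 mg/L

C₀ per dose = Dose / Vd = 455 / 297 = 1.532 mg/L
k = ln2 / t½ = 0.693147 / 5.86 = 0.1183 h⁻¹
Fraction remaining after one interval: r = e^(−kτ) = e^(−0.1183 × 7.65) = 0.4045
Before dose 6, 5 doses have been given (aged 1τ, 2τ, 3τ, 4τ, 5τ).
C_trough = C₀ × (r + r² + … + r^5) = C₀ × r(1−r^5)/(1−r)
        = 1.532 × 0.4045 × (1 − 0.01083) / (1 − 0.4045) = 1.029 mg/L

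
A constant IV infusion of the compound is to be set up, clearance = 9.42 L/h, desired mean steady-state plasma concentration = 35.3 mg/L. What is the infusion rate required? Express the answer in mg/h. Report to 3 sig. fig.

At steady state, infusion rate R₀ = Css × CL = 35.3 × 9.420 = 332.5 mg/h

333 mg/h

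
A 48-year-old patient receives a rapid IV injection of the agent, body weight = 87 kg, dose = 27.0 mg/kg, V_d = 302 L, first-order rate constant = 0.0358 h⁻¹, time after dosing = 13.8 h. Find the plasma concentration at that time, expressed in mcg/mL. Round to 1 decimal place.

4.7 mcg/mL

Total dose = 27.0 × 87 = 2349 mg
C₀ = Dose / Vd = 2349 / 302 = 7.778 mg/L
C = C₀ · e^(−k·t) = 7.778 × e^(−0.03580 × 13.8)
  = 7.778 × 0.6102 = 4.746 mg/L
(4.746 mg/L = 4.746 mcg/mL)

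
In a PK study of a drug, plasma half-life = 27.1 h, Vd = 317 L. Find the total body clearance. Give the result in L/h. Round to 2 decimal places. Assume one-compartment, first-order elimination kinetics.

k = ln2 / t½ = 0.693147 / 27.1 = 0.02558 h⁻¹
CL = k × Vd = 0.02558 × 317 = 8.109 L/h

8.11 L/h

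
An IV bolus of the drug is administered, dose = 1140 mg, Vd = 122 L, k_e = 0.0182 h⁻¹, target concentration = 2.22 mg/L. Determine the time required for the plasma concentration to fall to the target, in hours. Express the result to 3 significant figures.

C₀ = Dose / Vd = 1140 / 122 = 9.344 mg/L
t = ln(C₀ / C) / k = ln(9.344 / 2.22) / 0.01820
  = ln(4.209) / 0.01820 = 1.437 / 0.01820 = 78.96 h

79.0 h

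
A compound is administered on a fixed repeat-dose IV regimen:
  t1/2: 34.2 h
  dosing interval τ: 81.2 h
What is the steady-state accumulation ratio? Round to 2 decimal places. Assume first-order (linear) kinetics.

k = ln2 / t½ = 0.693147 / 34.2 = 0.02027 h⁻¹
e^(−kτ) = e^(−0.02027 × 81.2) = 0.1928
Accumulation ratio R = 1 / (1 − e^(−kτ)) = 1 / (1 − 0.1928) = 1.239

1.24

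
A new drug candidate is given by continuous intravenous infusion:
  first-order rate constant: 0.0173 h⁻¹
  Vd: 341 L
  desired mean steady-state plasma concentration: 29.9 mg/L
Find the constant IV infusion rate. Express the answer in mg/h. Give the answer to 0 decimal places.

CL = k × Vd = 0.01730 × 341 = 5.899 L/h
At steady state, infusion rate R₀ = Css × CL = 29.9 × 5.899 = 176.4 mg/h

176 mg/h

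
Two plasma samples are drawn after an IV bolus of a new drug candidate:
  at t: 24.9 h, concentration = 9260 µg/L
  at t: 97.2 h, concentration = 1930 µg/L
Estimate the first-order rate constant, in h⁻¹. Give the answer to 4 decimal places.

0.0217 h⁻¹

k = ln(C₁/C₂) / (t₂ − t₁) = ln(9260/1930) / (97.2 − 24.9)
  = 1.568 / 72.30 = 0.02169 h⁻¹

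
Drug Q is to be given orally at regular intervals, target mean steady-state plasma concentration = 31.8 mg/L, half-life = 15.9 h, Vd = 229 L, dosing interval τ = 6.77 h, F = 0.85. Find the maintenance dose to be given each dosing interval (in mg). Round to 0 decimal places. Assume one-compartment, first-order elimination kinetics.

k = ln2 / t½ = 0.693147 / 15.9 = 0.04359 h⁻¹
CL = k × Vd = 0.04359 × 229 = 9.982 L/h
At steady state, F × (Dose/τ) = Css × CL.
Dose = Css × CL × τ / F = 31.8 × 9.982 × 6.77 / 0.85 = 2528 mg

2528 mg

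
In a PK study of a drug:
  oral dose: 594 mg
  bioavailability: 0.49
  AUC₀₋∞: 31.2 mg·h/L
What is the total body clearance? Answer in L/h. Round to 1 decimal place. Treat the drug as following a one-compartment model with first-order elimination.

CL = F·Dose / AUC = 0.49 × 594 / 31.2 = 9.329 L/h

9.3 L/h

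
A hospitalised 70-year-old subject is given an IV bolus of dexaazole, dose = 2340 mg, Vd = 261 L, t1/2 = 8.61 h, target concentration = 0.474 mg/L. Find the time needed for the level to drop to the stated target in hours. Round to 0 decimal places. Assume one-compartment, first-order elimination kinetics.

C₀ = Dose / Vd = 2340 / 261 = 8.966 mg/L
k = ln2 / t½ = 0.693147 / 8.61 = 0.08050 h⁻¹
t = ln(C₀ / C) / k = ln(8.966 / 0.474) / 0.08050
  = ln(18.92) / 0.08050 = 2.940 / 0.08050 = 36.52 h

37 h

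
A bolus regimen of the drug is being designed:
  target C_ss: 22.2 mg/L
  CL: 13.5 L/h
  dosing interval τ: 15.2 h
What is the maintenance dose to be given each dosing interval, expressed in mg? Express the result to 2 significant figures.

4600 mg

At steady state, Dose/τ = Css × CL.
Dose = Css × CL × τ = 22.2 × 13.50 × 15.2 = 4555 mg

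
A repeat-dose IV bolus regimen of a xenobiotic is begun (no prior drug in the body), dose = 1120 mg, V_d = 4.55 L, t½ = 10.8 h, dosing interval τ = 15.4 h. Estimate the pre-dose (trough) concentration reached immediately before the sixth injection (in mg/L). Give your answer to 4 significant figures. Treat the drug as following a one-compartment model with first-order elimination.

144.9 mg/L

C₀ per dose = Dose / Vd = 1120 / 4.55 = 246.2 mg/L
k = ln2 / t½ = 0.693147 / 10.8 = 0.06418 h⁻¹
Fraction remaining after one interval: r = e^(−kτ) = e^(−0.06418 × 15.4) = 0.3722
Before dose 6, 5 doses have been given (aged 1τ, 2τ, 3τ, 4τ, 5τ).
C_trough = C₀ × (r + r² + … + r^5) = C₀ × r(1−r^5)/(1−r)
        = 246.2 × 0.3722 × (1 − 0.007143) / (1 − 0.3722) = 144.9 mg/L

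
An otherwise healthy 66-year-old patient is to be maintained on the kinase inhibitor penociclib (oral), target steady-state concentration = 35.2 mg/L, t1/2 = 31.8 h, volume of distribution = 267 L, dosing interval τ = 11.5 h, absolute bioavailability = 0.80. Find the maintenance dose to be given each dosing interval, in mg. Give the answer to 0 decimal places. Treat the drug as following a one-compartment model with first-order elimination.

2945 mg

k = ln2 / t½ = 0.693147 / 31.8 = 0.02180 h⁻¹
CL = k × Vd = 0.02180 × 267 = 5.821 L/h
At steady state, F × (Dose/τ) = Css × CL.
Dose = Css × CL × τ / F = 35.2 × 5.821 × 11.5 / 0.80 = 2945 mg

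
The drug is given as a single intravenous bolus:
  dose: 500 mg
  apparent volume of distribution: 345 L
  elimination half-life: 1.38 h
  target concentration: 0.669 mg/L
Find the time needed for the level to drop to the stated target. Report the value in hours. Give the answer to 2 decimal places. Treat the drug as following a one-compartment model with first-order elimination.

1.54 h

C₀ = Dose / Vd = 500.0 / 345 = 1.449 mg/L
k = ln2 / t½ = 0.693147 / 1.38 = 0.5023 h⁻¹
t = ln(C₀ / C) / k = ln(1.449 / 0.669) / 0.5023
  = ln(2.166) / 0.5023 = 0.7729 / 0.5023 = 1.539 h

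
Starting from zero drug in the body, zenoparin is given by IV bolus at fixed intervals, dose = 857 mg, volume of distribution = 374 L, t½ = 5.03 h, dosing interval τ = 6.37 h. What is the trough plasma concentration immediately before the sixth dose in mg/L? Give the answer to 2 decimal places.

C₀ per dose = Dose / Vd = 857 / 374 = 2.291 mg/L
k = ln2 / t½ = 0.693147 / 5.03 = 0.1378 h⁻¹
Fraction remaining after one interval: r = e^(−kτ) = e^(−0.1378 × 6.37) = 0.4157
Before dose 6, 5 doses have been given (aged 1τ, 2τ, 3τ, 4τ, 5τ).
C_trough = C₀ × (r + r² + … + r^5) = C₀ × r(1−r^5)/(1−r)
        = 2.291 × 0.4157 × (1 − 0.01241) / (1 − 0.4157) = 1.610 mg/L

1.61 mg/L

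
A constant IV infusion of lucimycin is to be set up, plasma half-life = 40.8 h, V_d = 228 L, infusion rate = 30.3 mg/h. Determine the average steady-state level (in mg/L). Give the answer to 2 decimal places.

k = ln2 / t½ = 0.693147 / 40.8 = 0.01699 h⁻¹
CL = k × Vd = 0.01699 × 228 = 3.874 L/h
At steady state Css = R₀ / CL = 30.3 / 3.874 = 7.821 mg/L

7.82 mg/L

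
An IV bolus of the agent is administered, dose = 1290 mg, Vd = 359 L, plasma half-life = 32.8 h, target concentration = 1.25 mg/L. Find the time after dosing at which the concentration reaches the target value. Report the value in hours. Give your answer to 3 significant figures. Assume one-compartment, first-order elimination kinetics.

C₀ = Dose / Vd = 1290 / 359 = 3.593 mg/L
k = ln2 / t½ = 0.693147 / 32.8 = 0.02113 h⁻¹
t = ln(C₀ / C) / k = ln(3.593 / 1.25) / 0.02113
  = ln(2.874) / 0.02113 = 1.056 / 0.02113 = 49.98 h

50.0 h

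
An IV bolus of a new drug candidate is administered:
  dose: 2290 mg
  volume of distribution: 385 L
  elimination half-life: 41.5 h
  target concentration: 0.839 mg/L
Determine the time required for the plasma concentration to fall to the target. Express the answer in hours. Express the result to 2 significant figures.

C₀ = Dose / Vd = 2290 / 385 = 5.948 mg/L
k = ln2 / t½ = 0.693147 / 41.5 = 0.01670 h⁻¹
t = ln(C₀ / C) / k = ln(5.948 / 0.839) / 0.01670
  = ln(7.089) / 0.01670 = 1.959 / 0.01670 = 117.3 h

120 h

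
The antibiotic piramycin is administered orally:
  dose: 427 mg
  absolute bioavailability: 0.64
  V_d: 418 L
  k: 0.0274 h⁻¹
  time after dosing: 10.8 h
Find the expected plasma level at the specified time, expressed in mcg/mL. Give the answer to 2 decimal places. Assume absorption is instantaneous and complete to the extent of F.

0.49 mcg/mL

Amount reaching circulation = F × Dose = 0.64 × 427.0 = 273.3 mg
C₀ = F·Dose / Vd = 273.3 / 418 = 0.6538 mg/L
C = C₀ · e^(−k·t) = 0.6538 × e^(−0.02740 × 10.8)
  = 0.6538 × 0.7438 = 0.4863 mg/L
(0.4863 mg/L = 0.4863 mcg/mL)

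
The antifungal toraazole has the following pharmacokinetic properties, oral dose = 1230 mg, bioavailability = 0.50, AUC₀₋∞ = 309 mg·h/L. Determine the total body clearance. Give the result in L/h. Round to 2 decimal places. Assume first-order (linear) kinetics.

1.99 L/h

CL = F·Dose / AUC = 0.50 × 1230 / 309 = 1.990 L/h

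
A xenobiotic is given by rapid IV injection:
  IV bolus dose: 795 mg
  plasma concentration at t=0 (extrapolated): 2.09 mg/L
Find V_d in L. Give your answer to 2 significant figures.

Vd = Dose / C₀ = 795.0 / 2.09 = 380.4 L

380 L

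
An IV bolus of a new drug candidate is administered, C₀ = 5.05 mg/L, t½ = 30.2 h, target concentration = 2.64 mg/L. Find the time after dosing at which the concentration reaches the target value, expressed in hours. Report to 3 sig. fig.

k = ln2 / t½ = 0.693147 / 30.2 = 0.02295 h⁻¹
t = ln(C₀ / C) / k = ln(5.050 / 2.64) / 0.02295
  = ln(1.913) / 0.02295 = 0.6487 / 0.02295 = 28.27 h

28.3 h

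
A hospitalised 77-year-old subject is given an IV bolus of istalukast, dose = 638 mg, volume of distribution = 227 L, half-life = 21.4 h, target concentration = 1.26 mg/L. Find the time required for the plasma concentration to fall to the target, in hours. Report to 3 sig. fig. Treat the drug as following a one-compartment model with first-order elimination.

C₀ = Dose / Vd = 638.0 / 227 = 2.811 mg/L
k = ln2 / t½ = 0.693147 / 21.4 = 0.03239 h⁻¹
t = ln(C₀ / C) / k = ln(2.811 / 1.26) / 0.03239
  = ln(2.231) / 0.03239 = 0.8024 / 0.03239 = 24.77 h

24.8 h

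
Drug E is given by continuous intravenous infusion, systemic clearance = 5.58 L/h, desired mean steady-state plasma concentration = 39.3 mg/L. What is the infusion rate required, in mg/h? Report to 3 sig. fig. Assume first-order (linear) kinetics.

219 mg/h

At steady state, infusion rate R₀ = Css × CL = 39.3 × 5.580 = 219.3 mg/h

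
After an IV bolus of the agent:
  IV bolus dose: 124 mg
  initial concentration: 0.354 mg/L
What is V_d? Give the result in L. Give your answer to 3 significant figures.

350 L

Vd = Dose / C₀ = 124.0 / 0.354 = 350.3 L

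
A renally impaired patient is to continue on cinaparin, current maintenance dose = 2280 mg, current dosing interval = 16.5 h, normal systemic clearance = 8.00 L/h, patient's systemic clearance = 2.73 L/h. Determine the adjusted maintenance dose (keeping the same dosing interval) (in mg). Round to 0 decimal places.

To keep the same average steady-state level, dosing rate must scale with clearance.
CL ratio = 2.73 / 8.00 = 0.3413
New dose (same interval) = 2280 × 0.3413 = 778.2 mg

778 mg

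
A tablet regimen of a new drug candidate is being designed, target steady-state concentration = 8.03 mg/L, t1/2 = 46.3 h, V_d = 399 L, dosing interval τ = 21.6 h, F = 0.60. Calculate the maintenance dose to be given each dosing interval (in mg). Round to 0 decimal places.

1727 mg

k = ln2 / t½ = 0.693147 / 46.3 = 0.01497 h⁻¹
CL = k × Vd = 0.01497 × 399 = 5.973 L/h
At steady state, F × (Dose/τ) = Css × CL.
Dose = Css × CL × τ / F = 8.03 × 5.973 × 21.6 / 0.60 = 1727 mg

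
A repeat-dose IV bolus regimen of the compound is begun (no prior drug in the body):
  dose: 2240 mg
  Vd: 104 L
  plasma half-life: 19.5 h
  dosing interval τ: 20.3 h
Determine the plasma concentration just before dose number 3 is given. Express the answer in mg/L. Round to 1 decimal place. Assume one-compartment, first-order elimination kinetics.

C₀ per dose = Dose / Vd = 2240 / 104 = 21.54 mg/L
k = ln2 / t½ = 0.693147 / 19.5 = 0.03555 h⁻¹
Fraction remaining after one interval: r = e^(−kτ) = e^(−0.03555 × 20.3) = 0.4859
Before dose 3, 2 doses have been given (aged 1τ, 2τ).
C_trough = C₀ × (r + r²) = 21.54 × (0.4859 + 0.2361) = 15.55 mg/L

15.6 mg/L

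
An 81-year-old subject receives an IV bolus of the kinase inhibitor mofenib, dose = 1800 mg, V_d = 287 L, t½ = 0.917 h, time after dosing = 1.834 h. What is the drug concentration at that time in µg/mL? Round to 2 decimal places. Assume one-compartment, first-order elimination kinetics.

C₀ = Dose / Vd = 1800 / 287 = 6.272 mg/L
k = ln2 / t½ = 0.693147 / 0.917 = 0.7559 h⁻¹
t / t½ = 1.834 / 0.917 = 2 half-lives
C = C₀ × (1/2)^2 = 6.272 × 0.2500 = 1.568 mg/L
(1.568 mg/L = 1.568 µg/mL)

1.57 µg/mL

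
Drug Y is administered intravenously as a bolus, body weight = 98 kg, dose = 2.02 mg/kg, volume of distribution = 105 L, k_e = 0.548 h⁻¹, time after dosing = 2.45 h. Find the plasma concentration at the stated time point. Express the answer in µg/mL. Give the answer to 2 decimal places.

Total dose = 2.02 × 98 = 198.0 mg
C₀ = Dose / Vd = 198.0 / 105 = 1.886 mg/L
C = C₀ · e^(−k·t) = 1.886 × e^(−0.5480 × 2.45)
  = 1.886 × 0.2612 = 0.4926 mg/L
(0.4926 mg/L = 0.4926 µg/mL)

0.49 µg/mL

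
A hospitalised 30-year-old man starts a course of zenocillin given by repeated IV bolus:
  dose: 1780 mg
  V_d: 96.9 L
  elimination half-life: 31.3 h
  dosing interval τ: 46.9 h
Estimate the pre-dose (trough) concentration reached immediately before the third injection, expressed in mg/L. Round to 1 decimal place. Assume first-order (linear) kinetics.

8.8 mg/L

C₀ per dose = Dose / Vd = 1780 / 96.9 = 18.37 mg/L
k = ln2 / t½ = 0.693147 / 31.3 = 0.02215 h⁻¹
Fraction remaining after one interval: r = e^(−kτ) = e^(−0.02215 × 46.9) = 0.3539
Before dose 3, 2 doses have been given (aged 1τ, 2τ).
C_trough = C₀ × (r + r²) = 18.37 × (0.3539 + 0.1252) = 8.801 mg/L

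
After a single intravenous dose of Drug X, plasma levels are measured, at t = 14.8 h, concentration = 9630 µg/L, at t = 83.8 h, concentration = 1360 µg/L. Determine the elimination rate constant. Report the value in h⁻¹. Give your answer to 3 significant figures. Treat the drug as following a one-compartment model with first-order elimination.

k = ln(C₁/C₂) / (t₂ − t₁) = ln(9630/1360) / (83.8 − 14.8)
  = 1.957 / 69.00 = 0.02836 h⁻¹

0.0284 h⁻¹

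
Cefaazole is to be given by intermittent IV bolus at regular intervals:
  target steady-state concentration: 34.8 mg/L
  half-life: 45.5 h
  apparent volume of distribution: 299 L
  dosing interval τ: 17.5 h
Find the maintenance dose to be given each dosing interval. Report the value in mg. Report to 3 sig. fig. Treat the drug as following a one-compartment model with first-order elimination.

2770 mg

k = ln2 / t½ = 0.693147 / 45.5 = 0.01523 h⁻¹
CL = k × Vd = 0.01523 × 299 = 4.554 L/h
At steady state, Dose/τ = Css × CL.
Dose = Css × CL × τ = 34.8 × 4.554 × 17.5 = 2773 mg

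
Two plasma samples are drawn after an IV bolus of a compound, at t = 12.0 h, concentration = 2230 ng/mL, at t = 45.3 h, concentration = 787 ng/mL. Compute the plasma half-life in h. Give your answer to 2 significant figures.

k = ln(C₁/C₂) / (t₂ − t₁) = ln(2230/787) / (45.3 − 12.0)
  = 1.042 / 33.30 = 0.03129 h⁻¹
t½ = ln2 / k = 0.693147 / 0.03129 = 22.15 h

22 h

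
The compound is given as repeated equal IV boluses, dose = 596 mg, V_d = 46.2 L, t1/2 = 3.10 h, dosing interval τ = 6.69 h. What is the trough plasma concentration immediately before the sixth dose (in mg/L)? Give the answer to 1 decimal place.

3.7 mg/L

C₀ per dose = Dose / Vd = 596 / 46.2 = 12.90 mg/L
k = ln2 / t½ = 0.693147 / 3.10 = 0.2236 h⁻¹
Fraction remaining after one interval: r = e^(−kτ) = e^(−0.2236 × 6.69) = 0.2241
Before dose 6, 5 doses have been given (aged 1τ, 2τ, 3τ, 4τ, 5τ).
C_trough = C₀ × (r + r² + … + r^5) = C₀ × r(1−r^5)/(1−r)
        = 12.90 × 0.2241 × (1 − 0.0005652) / (1 − 0.2241) = 3.724 mg/L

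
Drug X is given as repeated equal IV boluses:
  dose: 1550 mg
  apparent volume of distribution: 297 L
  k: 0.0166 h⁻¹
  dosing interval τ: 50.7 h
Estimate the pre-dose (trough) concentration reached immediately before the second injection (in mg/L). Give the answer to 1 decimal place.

C₀ per dose = Dose / Vd = 1550 / 297 = 5.219 mg/L
Fraction remaining after one interval: r = e^(−kτ) = e^(−0.01660 × 50.7) = 0.4310
Before dose 2, 1 dose has been given (aged 1τ).
C_trough = C₀ × r = 5.219 × 0.4310 = 2.249 mg/L

2.2 mg/L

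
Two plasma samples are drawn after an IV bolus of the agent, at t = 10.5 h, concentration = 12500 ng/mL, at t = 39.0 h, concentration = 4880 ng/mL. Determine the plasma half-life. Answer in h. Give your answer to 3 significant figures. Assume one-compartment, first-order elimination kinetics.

21.0 h

k = ln(C₁/C₂) / (t₂ − t₁) = ln(12500/4880) / (39.0 − 10.5)
  = 0.9406 / 28.50 = 0.03300 h⁻¹
t½ = ln2 / k = 0.693147 / 0.03300 = 21.00 h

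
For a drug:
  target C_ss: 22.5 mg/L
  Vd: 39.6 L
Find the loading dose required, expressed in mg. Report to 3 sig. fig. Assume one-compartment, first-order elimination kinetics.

891 mg

LD = Css × Vd = 22.5 × 39.6 = 891.0 mg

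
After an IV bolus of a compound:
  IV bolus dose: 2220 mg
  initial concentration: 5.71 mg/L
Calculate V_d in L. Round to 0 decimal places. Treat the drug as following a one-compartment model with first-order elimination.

Vd = Dose / C₀ = 2220 / 5.71 = 388.8 L

389 L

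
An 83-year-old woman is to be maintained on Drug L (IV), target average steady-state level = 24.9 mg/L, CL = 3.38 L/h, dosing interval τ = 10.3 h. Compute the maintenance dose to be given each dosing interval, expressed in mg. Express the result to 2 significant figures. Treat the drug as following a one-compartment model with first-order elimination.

At steady state, Dose/τ = Css × CL.
Dose = Css × CL × τ = 24.9 × 3.380 × 10.3 = 866.9 mg

870 mg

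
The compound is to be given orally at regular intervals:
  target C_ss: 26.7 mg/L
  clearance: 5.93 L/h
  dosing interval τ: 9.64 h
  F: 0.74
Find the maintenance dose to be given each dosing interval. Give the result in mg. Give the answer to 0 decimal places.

2063 mg

At steady state, F × (Dose/τ) = Css × CL.
Dose = Css × CL × τ / F = 26.7 × 5.930 × 9.64 / 0.74 = 2063 mg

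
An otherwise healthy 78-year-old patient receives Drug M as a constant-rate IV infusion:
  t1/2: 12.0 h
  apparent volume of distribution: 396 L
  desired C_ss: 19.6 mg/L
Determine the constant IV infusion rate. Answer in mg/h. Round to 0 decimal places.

448 mg/h

k = ln2 / t½ = 0.693147 / 12.0 = 0.05776 h⁻¹
CL = k × Vd = 0.05776 × 396 = 22.87 L/h
At steady state, infusion rate R₀ = Css × CL = 19.6 × 22.87 = 448.3 mg/h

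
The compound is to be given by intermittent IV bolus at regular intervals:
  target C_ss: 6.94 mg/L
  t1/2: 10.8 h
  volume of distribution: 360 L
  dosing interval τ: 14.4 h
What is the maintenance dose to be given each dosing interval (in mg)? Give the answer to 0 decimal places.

k = ln2 / t½ = 0.693147 / 10.8 = 0.06418 h⁻¹
CL = k × Vd = 0.06418 × 360 = 23.10 L/h
At steady state, Dose/τ = Css × CL.
Dose = Css × CL × τ = 6.94 × 23.10 × 14.4 = 2309 mg

2309 mg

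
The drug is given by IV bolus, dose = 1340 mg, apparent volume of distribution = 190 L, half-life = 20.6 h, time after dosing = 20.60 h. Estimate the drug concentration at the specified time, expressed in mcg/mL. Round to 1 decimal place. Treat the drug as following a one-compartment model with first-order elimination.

3.5 mcg/mL

C₀ = Dose / Vd = 1340 / 190 = 7.053 mg/L
k = ln2 / t½ = 0.693147 / 20.6 = 0.03365 h⁻¹
t / t½ = 20.60 / 20.6 = 1 half-lives
C = C₀ × (1/2)^1 = 7.053 × 0.5000 = 3.527 mg/L
(3.527 mg/L = 3.527 mcg/mL)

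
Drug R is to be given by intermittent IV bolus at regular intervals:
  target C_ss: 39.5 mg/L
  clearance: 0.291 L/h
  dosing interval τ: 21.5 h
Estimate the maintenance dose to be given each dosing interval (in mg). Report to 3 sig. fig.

At steady state, Dose/τ = Css × CL.
Dose = Css × CL × τ = 39.5 × 0.2910 × 21.5 = 247.1 mg

247 mg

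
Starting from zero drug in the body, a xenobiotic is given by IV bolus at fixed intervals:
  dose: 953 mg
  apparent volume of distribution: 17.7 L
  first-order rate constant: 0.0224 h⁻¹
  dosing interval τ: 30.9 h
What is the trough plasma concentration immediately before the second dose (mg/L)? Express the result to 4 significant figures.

C₀ per dose = Dose / Vd = 953 / 17.7 = 53.84 mg/L
Fraction remaining after one interval: r = e^(−kτ) = e^(−0.02240 × 30.9) = 0.5005
Before dose 2, 1 dose has been given (aged 1τ).
C_trough = C₀ × r = 53.84 × 0.5005 = 26.95 mg/L

26.95 mg/L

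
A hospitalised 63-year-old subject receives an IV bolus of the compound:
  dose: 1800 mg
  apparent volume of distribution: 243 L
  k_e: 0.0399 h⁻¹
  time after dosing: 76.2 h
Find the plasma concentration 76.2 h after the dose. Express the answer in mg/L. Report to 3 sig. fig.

0.354 mg/L

C₀ = Dose / Vd = 1800 / 243 = 7.407 mg/L
C = C₀ · e^(−k·t) = 7.407 × e^(−0.03990 × 76.2)
  = 7.407 × 0.04782 = 0.3542 mg/L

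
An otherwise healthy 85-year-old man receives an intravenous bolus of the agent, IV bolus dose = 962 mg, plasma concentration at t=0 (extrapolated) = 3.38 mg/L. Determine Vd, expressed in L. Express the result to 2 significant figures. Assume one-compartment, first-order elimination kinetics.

280 L

Vd = Dose / C₀ = 962.0 / 3.38 = 284.6 L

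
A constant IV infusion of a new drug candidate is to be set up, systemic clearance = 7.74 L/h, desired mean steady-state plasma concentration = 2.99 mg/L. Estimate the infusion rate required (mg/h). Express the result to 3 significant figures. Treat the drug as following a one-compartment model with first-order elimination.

At steady state, infusion rate R₀ = Css × CL = 2.99 × 7.740 = 23.14 mg/h

23.1 mg/h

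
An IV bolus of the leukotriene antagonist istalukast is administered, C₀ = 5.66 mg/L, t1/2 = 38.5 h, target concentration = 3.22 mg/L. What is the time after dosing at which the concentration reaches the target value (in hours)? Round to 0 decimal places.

31 h

k = ln2 / t½ = 0.693147 / 38.5 = 0.01800 h⁻¹
t = ln(C₀ / C) / k = ln(5.660 / 3.22) / 0.01800
  = ln(1.758) / 0.01800 = 0.5642 / 0.01800 = 31.34 h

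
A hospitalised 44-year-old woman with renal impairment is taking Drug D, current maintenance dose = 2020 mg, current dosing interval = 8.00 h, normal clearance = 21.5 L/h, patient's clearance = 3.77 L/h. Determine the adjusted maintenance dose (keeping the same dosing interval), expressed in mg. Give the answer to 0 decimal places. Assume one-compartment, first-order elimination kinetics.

354 mg

To keep the same average steady-state level, dosing rate must scale with clearance.
CL ratio = 3.77 / 21.5 = 0.1753
New dose (same interval) = 2020 × 0.1753 = 354.1 mg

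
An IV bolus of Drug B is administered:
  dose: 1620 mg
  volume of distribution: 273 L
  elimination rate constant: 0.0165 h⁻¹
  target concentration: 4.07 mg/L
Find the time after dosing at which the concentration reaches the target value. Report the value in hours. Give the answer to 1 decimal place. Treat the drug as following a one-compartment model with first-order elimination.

C₀ = Dose / Vd = 1620 / 273 = 5.934 mg/L
t = ln(C₀ / C) / k = ln(5.934 / 4.07) / 0.01650
  = ln(1.458) / 0.01650 = 0.3771 / 0.01650 = 22.85 h

22.9 h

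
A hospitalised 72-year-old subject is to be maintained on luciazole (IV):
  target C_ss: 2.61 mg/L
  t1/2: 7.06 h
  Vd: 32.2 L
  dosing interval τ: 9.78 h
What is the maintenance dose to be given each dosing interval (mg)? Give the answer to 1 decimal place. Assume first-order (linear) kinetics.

k = ln2 / t½ = 0.693147 / 7.06 = 0.09818 h⁻¹
CL = k × Vd = 0.09818 × 32.2 = 3.161 L/h
At steady state, Dose/τ = Css × CL.
Dose = Css × CL × τ = 2.61 × 3.161 × 9.78 = 80.69 mg

80.7 mg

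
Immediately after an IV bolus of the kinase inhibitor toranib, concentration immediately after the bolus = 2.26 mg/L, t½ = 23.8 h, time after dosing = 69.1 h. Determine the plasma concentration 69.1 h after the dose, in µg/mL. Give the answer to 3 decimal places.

0.302 µg/mL

k = ln2 / t½ = 0.693147 / 23.8 = 0.02912 h⁻¹
C = C₀ · e^(−k·t) = 2.260 × e^(−0.02912 × 69.1)
  = 2.260 × 0.1337 = 0.3022 mg/L
(0.3022 mg/L = 0.3022 µg/mL)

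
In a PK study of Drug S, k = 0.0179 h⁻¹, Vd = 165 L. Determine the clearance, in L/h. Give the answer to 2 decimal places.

CL = k × Vd = 0.0179 × 165 = 2.954 L/h

2.95 L/h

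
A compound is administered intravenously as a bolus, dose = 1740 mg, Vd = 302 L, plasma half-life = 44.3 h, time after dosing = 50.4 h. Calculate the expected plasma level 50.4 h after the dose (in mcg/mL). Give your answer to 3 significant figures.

C₀ = Dose / Vd = 1740 / 302 = 5.762 mg/L
k = ln2 / t½ = 0.693147 / 44.3 = 0.01565 h⁻¹
C = C₀ · e^(−k·t) = 5.762 × e^(−0.01565 × 50.4)
  = 5.762 × 0.4544 = 2.618 mg/L
(2.618 mg/L = 2.618 mcg/mL)

2.62 mcg/mL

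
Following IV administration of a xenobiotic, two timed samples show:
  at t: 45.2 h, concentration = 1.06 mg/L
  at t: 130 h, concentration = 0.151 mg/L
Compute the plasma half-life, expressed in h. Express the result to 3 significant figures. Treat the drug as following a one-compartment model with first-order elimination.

k = ln(C₁/C₂) / (t₂ − t₁) = ln(1.06/0.151) / (130 − 45.2)
  = 1.949 / 84.80 = 0.02298 h⁻¹
t½ = ln2 / k = 0.693147 / 0.02298 = 30.16 h

30.2 h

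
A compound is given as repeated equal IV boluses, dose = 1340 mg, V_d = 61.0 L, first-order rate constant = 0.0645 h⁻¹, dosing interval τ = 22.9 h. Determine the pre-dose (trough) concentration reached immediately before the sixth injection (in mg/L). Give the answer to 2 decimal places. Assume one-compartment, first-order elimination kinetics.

6.50 mg/L

C₀ per dose = Dose / Vd = 1340 / 61.0 = 21.97 mg/L
Fraction remaining after one interval: r = e^(−kτ) = e^(−0.06450 × 22.9) = 0.2283
Before dose 6, 5 doses have been given (aged 1τ, 2τ, 3τ, 4τ, 5τ).
C_trough = C₀ × (r + r² + … + r^5) = C₀ × r(1−r^5)/(1−r)
        = 21.97 × 0.2283 × (1 − 0.0006202) / (1 − 0.2283) = 6.496 mg/L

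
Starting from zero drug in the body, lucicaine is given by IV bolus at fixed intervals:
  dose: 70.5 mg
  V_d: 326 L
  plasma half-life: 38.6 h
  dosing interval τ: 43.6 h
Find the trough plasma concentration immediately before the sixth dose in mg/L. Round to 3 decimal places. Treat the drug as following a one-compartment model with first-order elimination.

C₀ per dose = Dose / Vd = 70.5 / 326 = 0.2163 mg/L
k = ln2 / t½ = 0.693147 / 38.6 = 0.01796 h⁻¹
Fraction remaining after one interval: r = e^(−kτ) = e^(−0.01796 × 43.6) = 0.4570
Before dose 6, 5 doses have been given (aged 1τ, 2τ, 3τ, 4τ, 5τ).
C_trough = C₀ × (r + r² + … + r^5) = C₀ × r(1−r^5)/(1−r)
        = 0.2163 × 0.4570 × (1 − 0.01993) / (1 − 0.4570) = 0.1784 mg/L

0.178 mg/L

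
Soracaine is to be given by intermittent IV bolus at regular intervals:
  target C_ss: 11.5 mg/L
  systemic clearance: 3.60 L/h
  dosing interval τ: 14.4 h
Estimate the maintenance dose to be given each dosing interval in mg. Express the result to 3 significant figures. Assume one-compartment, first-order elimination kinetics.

At steady state, Dose/τ = Css × CL.
Dose = Css × CL × τ = 11.5 × 3.600 × 14.4 = 596.2 mg

596 mg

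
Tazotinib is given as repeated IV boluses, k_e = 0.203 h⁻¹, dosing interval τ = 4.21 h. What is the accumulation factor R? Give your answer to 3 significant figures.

e^(−kτ) = e^(−0.2030 × 4.21) = 0.4254
Accumulation ratio R = 1 / (1 − e^(−kτ)) = 1 / (1 − 0.4254) = 1.740

1.74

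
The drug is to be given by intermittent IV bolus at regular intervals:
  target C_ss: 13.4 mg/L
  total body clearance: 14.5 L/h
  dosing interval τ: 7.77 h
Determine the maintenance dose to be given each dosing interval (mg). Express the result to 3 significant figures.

At steady state, Dose/τ = Css × CL.
Dose = Css × CL × τ = 13.4 × 14.50 × 7.77 = 1510 mg

1510 mg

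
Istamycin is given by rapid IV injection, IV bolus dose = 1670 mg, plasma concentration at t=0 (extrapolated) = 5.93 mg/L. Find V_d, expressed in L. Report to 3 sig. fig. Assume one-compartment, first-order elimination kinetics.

Vd = Dose / C₀ = 1670 / 5.93 = 281.6 L

282 L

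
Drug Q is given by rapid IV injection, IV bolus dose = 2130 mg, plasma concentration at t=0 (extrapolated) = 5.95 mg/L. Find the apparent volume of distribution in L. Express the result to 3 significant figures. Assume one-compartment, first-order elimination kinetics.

Vd = Dose / C₀ = 2130 / 5.95 = 358.0 L

358 L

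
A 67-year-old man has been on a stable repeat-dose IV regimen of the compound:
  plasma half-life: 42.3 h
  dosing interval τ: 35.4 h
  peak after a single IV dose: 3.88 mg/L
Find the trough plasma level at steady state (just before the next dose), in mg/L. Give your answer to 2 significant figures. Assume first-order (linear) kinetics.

4.9 mg/L

k = ln2 / t½ = 0.693147 / 42.3 = 0.01639 h⁻¹
e^(−kτ) = e^(−0.01639 × 35.4) = 0.5598
Accumulation ratio R = 1 / (1 − e^(−kτ)) = 1 / (1 − 0.5598) = 2.272
Steady-state trough = C₀ × R × e^(−kτ) = 3.88 × 2.272 × 0.5598 = 4.935 mg/L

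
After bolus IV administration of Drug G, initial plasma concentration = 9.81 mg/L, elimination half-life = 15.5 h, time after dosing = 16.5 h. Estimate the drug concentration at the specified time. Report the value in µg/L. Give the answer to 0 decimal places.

4690 µg/L

k = ln2 / t½ = 0.693147 / 15.5 = 0.04472 h⁻¹
C = C₀ · e^(−k·t) = 9.810 × e^(−0.04472 × 16.5)
  = 9.810 × 0.4781 = 4.690 mg/L
Convert: 4.690 mg/L × 1000 = 4690 µg/L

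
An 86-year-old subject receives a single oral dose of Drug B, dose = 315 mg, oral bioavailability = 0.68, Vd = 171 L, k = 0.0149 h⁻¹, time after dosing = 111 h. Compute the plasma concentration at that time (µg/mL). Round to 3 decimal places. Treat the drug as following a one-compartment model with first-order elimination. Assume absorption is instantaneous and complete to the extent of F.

Amount reaching circulation = F × Dose = 0.68 × 315.0 = 214.2 mg
C₀ = F·Dose / Vd = 214.2 / 171 = 1.253 mg/L
C = C₀ · e^(−k·t) = 1.253 × e^(−0.01490 × 111)
  = 1.253 × 0.1913 = 0.2397 mg/L
(0.2397 mg/L = 0.2397 µg/mL)

0.240 µg/mL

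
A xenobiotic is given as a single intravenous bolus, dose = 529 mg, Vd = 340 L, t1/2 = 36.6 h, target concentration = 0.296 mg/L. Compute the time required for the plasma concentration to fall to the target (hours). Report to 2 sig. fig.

C₀ = Dose / Vd = 529.0 / 340 = 1.556 mg/L
k = ln2 / t½ = 0.693147 / 36.6 = 0.01894 h⁻¹
t = ln(C₀ / C) / k = ln(1.556 / 0.296) / 0.01894
  = ln(5.257) / 0.01894 = 1.660 / 0.01894 = 87.65 h

88 h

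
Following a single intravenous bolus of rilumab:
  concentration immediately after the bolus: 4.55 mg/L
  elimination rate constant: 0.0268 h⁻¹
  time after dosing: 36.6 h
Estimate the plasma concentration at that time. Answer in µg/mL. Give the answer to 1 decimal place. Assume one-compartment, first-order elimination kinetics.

1.7 µg/mL

C = C₀ · e^(−k·t) = 4.550 × e^(−0.02680 × 36.6)
  = 4.550 × 0.3750 = 1.706 mg/L
(1.706 mg/L = 1.706 µg/mL)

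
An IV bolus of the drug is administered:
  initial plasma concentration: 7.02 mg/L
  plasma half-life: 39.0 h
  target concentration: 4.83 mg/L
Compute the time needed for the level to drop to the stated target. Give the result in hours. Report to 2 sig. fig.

k = ln2 / t½ = 0.693147 / 39.0 = 0.01777 h⁻¹
t = ln(C₀ / C) / k = ln(7.020 / 4.83) / 0.01777
  = ln(1.453) / 0.01777 = 0.3736 / 0.01777 = 21.02 h

21 h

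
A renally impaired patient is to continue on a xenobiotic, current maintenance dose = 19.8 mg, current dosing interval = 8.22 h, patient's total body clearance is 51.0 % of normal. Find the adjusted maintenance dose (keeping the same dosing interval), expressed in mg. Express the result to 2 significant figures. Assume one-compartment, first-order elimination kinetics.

10 mg

To keep the same average steady-state level, dosing rate must scale with clearance.
CL ratio = 51.0 / 100 = 0.5100
New dose (same interval) = 19.8 × 0.5100 = 10.10 mg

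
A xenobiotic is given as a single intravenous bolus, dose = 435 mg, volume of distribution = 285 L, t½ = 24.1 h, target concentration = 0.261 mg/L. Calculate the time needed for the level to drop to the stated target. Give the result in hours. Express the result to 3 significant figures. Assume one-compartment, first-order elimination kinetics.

C₀ = Dose / Vd = 435.0 / 285 = 1.526 mg/L
k = ln2 / t½ = 0.693147 / 24.1 = 0.02876 h⁻¹
t = ln(C₀ / C) / k = ln(1.526 / 0.261) / 0.02876
  = ln(5.847) / 0.02876 = 1.766 / 0.02876 = 61.40 h

61.4 h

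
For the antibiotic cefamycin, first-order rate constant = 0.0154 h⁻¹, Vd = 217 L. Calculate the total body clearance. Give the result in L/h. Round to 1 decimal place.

3.3 L/h

CL = k × Vd = 0.0154 × 217 = 3.342 L/h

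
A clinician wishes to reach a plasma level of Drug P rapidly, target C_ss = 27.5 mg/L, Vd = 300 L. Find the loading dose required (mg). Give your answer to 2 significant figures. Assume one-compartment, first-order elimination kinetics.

8300 mg

LD = Css × Vd = 27.5 × 300 = 8250 mg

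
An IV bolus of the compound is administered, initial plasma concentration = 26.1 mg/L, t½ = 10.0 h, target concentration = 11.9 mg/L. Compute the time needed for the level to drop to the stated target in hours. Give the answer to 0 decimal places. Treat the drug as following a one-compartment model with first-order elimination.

k = ln2 / t½ = 0.693147 / 10.0 = 0.06931 h⁻¹
t = ln(C₀ / C) / k = ln(26.10 / 11.9) / 0.06931
  = ln(2.193) / 0.06931 = 0.7853 / 0.06931 = 11.33 h

11 h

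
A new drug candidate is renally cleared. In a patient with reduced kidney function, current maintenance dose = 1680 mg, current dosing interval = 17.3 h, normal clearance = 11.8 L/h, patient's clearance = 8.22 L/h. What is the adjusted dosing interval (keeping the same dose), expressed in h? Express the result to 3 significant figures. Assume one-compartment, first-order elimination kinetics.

24.8 h

To keep the same average steady-state level, dosing rate must scale with clearance.
CL ratio = 8.22 / 11.8 = 0.6966
New interval (same dose) = 17.3 / 0.6966 = 24.83 h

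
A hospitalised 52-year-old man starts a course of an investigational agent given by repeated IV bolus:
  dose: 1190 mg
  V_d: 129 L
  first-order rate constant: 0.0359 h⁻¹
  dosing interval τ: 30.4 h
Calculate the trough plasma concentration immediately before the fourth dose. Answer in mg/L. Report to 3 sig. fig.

4.49 mg/L

C₀ per dose = Dose / Vd = 1190 / 129 = 9.225 mg/L
Fraction remaining after one interval: r = e^(−kτ) = e^(−0.03590 × 30.4) = 0.3358
Before dose 4, 3 doses have been given (aged 1τ, 2τ, 3τ).
C_trough = C₀ × (r + r² + … + r^3) = C₀ × r(1−r^3)/(1−r)
        = 9.225 × 0.3358 × (1 − 0.03787) / (1 − 0.3358) = 4.487 mg/L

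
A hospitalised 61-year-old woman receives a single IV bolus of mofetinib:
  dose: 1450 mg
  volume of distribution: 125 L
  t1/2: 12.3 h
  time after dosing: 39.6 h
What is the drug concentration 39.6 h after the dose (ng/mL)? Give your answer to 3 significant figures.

1250 ng/mL

C₀ = Dose / Vd = 1450 / 125 = 11.60 mg/L
k = ln2 / t½ = 0.693147 / 12.3 = 0.05635 h⁻¹
C = C₀ · e^(−k·t) = 11.60 × e^(−0.05635 × 39.6)
  = 11.60 × 0.1074 = 1.246 mg/L
Convert: 1.246 mg/L × 1000 = 1246 ng/mL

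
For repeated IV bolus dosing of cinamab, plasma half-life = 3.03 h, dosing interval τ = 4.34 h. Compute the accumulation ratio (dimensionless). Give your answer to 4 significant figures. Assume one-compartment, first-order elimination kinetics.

1.589

k = ln2 / t½ = 0.693147 / 3.03 = 0.2288 h⁻¹
e^(−kτ) = e^(−0.2288 × 4.34) = 0.3705
Accumulation ratio R = 1 / (1 − e^(−kτ)) = 1 / (1 − 0.3705) = 1.589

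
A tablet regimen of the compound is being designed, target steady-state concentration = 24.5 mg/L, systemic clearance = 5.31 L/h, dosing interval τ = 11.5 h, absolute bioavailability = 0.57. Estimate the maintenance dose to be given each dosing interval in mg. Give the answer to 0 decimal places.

2625 mg

At steady state, F × (Dose/τ) = Css × CL.
Dose = Css × CL × τ / F = 24.5 × 5.310 × 11.5 / 0.57 = 2625 mg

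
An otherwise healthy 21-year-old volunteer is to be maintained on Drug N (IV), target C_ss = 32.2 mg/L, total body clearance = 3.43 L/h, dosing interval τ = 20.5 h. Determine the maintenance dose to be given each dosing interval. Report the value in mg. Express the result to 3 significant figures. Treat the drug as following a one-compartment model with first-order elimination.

2260 mg

At steady state, Dose/τ = Css × CL.
Dose = Css × CL × τ = 32.2 × 3.430 × 20.5 = 2264 mg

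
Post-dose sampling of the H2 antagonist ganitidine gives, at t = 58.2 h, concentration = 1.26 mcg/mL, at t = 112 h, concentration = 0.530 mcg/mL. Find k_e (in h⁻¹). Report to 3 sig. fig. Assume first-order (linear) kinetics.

k = ln(C₁/C₂) / (t₂ − t₁) = ln(1.26/0.530) / (112 − 58.2)
  = 0.8660 / 53.80 = 0.01610 h⁻¹

0.0161 h⁻¹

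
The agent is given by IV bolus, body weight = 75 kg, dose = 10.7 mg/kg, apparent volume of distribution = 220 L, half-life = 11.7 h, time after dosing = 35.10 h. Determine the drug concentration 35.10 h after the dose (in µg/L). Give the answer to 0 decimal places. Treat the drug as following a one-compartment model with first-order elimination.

Total dose = 10.7 × 75 = 802.5 mg
C₀ = Dose / Vd = 802.5 / 220 = 3.648 mg/L
k = ln2 / t½ = 0.693147 / 11.7 = 0.05924 h⁻¹
t / t½ = 35.10 / 11.7 = 3 half-lives
C = C₀ × (1/2)^3 = 3.648 × 0.1250 = 0.4560 mg/L
Convert: 0.4560 mg/L × 1000 = 456.0 µg/L

456 µg/L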